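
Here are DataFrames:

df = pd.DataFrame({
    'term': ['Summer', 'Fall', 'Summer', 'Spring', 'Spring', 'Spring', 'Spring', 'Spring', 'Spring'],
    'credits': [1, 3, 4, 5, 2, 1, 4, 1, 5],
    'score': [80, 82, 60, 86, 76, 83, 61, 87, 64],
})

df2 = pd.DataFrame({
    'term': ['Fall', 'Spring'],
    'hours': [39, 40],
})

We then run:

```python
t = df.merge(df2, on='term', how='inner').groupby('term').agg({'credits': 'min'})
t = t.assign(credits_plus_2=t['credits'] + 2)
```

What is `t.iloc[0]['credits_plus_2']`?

5

merge on 'term' (how='inner') → 7 rows:
     term  credits  score  hours
0    Fall        3     82     39
1  Spring        5     86     40
2  Spring        2     76     40
3  Spring        1     83     40
4  Spring        4     61     40
5  Spring        1     87     40
6  Spring        5     64     40
group by term, min of credits:
        credits
term           
Fall          3
Spring        1
add column credits_plus_2 = t['credits'] + 2:
        credits  credits_plus_2
term                           
Fall          3               5
Spring        1               3
Hence 5.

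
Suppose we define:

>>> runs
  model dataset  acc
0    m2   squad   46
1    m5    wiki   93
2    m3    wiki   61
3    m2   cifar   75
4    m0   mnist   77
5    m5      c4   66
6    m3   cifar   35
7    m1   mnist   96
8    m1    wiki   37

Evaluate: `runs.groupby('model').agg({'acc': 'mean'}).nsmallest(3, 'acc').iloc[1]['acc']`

60.5

group by model, mean of acc:
        acc
model      
m0     77.0
m1     66.5
m2     60.5
m3     48.0
m5     79.5
take 3 rows with smallest acc:
        acc
model      
m3     48.0
m2     60.5
m1     66.5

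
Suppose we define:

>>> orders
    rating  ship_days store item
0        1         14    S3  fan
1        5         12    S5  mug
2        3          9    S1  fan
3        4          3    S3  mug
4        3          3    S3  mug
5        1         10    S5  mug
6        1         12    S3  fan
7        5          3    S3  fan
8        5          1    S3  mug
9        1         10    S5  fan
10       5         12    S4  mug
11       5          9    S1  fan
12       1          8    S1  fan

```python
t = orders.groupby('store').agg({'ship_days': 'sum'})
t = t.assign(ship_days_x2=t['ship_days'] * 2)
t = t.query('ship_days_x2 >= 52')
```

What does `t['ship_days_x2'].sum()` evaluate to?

188

group by store, sum of ship_days:
       ship_days
store           
S1            26
S3            36
S4            12
S5            32
add column ship_days_x2 = t['ship_days'] * 2:
       ship_days  ship_days_x2
store                         
S1            26            52
S3            36            72
S4            12            24
S5            32            64
filter rows where ship_days_x2 >= 52:
       ship_days  ship_days_x2
store                         
S1            26            52
S3            36            72
S5            32            64
So sum() = 188.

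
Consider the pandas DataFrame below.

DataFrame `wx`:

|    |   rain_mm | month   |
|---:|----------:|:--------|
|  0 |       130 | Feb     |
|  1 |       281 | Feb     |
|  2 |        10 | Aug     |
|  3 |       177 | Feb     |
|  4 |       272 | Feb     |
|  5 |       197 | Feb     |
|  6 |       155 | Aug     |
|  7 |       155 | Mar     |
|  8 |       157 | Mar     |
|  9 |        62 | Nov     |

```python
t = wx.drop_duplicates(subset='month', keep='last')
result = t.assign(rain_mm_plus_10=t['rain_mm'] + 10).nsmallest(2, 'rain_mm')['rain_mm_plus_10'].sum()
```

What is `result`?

drop duplicate month (keep=last):
   rain_mm month
5      197   Feb
6      155   Aug
8      157   Mar
9       62   Nov
add column rain_mm_plus_10 = t['rain_mm'] + 10:
   rain_mm month  rain_mm_plus_10
5      197   Feb              207
6      155   Aug              165
8      157   Mar              167
9       62   Nov               72
take 2 rows with smallest rain_mm:
   rain_mm month  rain_mm_plus_10
9       62   Nov               72
6      155   Aug              165
Taking the sum of column 'rain_mm_plus_10' gives 237.

237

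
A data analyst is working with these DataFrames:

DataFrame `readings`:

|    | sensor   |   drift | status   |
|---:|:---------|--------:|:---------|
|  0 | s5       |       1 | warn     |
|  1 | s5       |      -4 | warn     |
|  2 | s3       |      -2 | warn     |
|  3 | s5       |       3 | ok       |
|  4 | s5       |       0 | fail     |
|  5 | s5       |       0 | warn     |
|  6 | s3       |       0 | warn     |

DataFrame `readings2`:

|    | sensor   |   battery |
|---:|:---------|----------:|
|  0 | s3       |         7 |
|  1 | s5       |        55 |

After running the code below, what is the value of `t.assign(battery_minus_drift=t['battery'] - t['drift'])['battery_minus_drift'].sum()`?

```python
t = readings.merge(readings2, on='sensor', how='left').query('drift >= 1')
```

106

merge on 'sensor' (how='left') → 7 rows:
  sensor  drift status  battery
0     s5      1   warn       55
1     s5     -4   warn       55
2     s3     -2   warn        7
3     s5      3     ok       55
4     s5      0   fail       55
5     s5      0   warn       55
6     s3      0   warn        7
filter rows where drift >= 1:
  sensor  drift status  battery
0     s5      1   warn       55
3     s5      3     ok       55
add column battery_minus_drift = t['battery'] - t['drift']:
  sensor  drift status  battery  battery_minus_drift
0     s5      1   warn       55                   54
3     s5      3     ok       55                   52
Finally, sum of column 'battery_minus_drift' = 106.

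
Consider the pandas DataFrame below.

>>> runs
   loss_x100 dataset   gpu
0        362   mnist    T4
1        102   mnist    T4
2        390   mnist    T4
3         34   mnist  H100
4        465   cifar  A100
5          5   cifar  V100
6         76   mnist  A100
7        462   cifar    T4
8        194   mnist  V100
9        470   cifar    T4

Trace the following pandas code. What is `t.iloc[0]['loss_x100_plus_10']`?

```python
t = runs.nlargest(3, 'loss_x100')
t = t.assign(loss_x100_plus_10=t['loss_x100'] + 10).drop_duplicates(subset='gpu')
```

480

take 3 rows with largest loss_x100:
   loss_x100 dataset   gpu
9        470   cifar    T4
4        465   cifar  A100
7        462   cifar    T4
add column loss_x100_plus_10 = t['loss_x100'] + 10:
   loss_x100 dataset   gpu  loss_x100_plus_10
9        470   cifar    T4                480
4        465   cifar  A100                475
7        462   cifar    T4                472
drop duplicate gpu (keep=first):
   loss_x100 dataset   gpu  loss_x100_plus_10
9        470   cifar    T4                480
4        465   cifar  A100                475
The value at position 0, column 'loss_x100_plus_10' is 480.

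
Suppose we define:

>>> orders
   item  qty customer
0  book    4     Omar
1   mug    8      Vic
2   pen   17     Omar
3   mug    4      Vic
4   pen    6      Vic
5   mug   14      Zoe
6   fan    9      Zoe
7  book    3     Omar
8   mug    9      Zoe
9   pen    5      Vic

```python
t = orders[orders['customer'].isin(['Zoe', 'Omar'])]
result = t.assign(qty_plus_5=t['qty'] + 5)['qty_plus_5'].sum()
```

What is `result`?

filter rows where customer in ['Zoe', 'Omar']:
   item  qty customer
0  book    4     Omar
2   pen   17     Omar
5   mug   14      Zoe
6   fan    9      Zoe
7  book    3     Omar
8   mug    9      Zoe
add column qty_plus_5 = t['qty'] + 5:
   item  qty customer  qty_plus_5
0  book    4     Omar           9
2   pen   17     Omar          22
5   mug   14      Zoe          19
6   fan    9      Zoe          14
7  book    3     Omar           8
8   mug    9      Zoe          14

86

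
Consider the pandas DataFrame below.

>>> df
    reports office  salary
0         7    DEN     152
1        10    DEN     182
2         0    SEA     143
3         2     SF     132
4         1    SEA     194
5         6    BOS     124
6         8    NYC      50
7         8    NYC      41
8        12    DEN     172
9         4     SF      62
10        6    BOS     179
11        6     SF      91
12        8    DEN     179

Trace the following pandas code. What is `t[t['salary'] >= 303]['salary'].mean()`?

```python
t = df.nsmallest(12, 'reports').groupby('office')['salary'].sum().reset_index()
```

384.333333333

take 12 rows with smallest reports:
    reports office  salary
2         0    SEA     143
4         1    SEA     194
3         2     SF     132
9         4     SF      62
5         6    BOS     124
10        6    BOS     179
11        6     SF      91
0         7    DEN     152
6         8    NYC      50
7         8    NYC      41
12        8    DEN     179
1        10    DEN     182
group by office, sum of salary:
office
BOS    303
DEN    513
NYC     91
SEA    337
SF     285
Name: salary, dtype: int64
reset_index():
  office  salary
0    BOS     303
1    DEN     513
2    NYC      91
3    SEA     337
4     SF     285
filter rows where salary >= 303:
  office  salary
0    BOS     303
1    DEN     513
3    SEA     337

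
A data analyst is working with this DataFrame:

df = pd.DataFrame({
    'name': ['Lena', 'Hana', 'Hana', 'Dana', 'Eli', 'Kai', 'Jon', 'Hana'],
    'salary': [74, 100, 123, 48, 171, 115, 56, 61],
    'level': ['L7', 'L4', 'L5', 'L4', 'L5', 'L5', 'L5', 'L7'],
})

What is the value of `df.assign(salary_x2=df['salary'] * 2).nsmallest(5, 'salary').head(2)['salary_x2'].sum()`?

add column salary_x2 = df['salary'] * 2:
   name  salary level  salary_x2
0  Lena      74    L7        148
1  Hana     100    L4        200
2  Hana     123    L5        246
3  Dana      48    L4         96
4   Eli     171    L5        342
5   Kai     115    L5        230
6   Jon      56    L5        112
7  Hana      61    L7        122
take 5 rows with smallest salary:
   name  salary level  salary_x2
3  Dana      48    L4         96
6   Jon      56    L5        112
7  Hana      61    L7        122
0  Lena      74    L7        148
1  Hana     100    L4        200
take first 2 rows:
   name  salary level  salary_x2
3  Dana      48    L4         96
6   Jon      56    L5        112

208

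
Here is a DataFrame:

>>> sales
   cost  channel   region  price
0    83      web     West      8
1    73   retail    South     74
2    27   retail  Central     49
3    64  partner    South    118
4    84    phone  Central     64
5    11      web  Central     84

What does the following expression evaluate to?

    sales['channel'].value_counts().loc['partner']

1

value_counts of channel:
channel
web        2
retail     2
partner    1
phone      1
Name: count, dtype: int64
So loc['partner'] = 1.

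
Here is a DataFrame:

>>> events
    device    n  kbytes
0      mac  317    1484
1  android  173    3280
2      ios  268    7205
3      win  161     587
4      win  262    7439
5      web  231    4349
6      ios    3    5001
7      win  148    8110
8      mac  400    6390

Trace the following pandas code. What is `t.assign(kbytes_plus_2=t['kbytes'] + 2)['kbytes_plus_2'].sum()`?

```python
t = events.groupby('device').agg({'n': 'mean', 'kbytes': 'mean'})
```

23057.6666667

group by device: mean(n), mean(kbytes):
                  n       kbytes
device                          
android  173.000000  3280.000000
ios      135.500000  6103.000000
mac      358.500000  3937.000000
web      231.000000  4349.000000
win      190.333333  5378.666667
add column kbytes_plus_2 = t['kbytes'] + 2:
                  n       kbytes  kbytes_plus_2
device                                         
android  173.000000  3280.000000    3282.000000
ios      135.500000  6103.000000    6105.000000
mac      358.500000  3937.000000    3939.000000
web      231.000000  4349.000000    4351.000000
win      190.333333  5378.666667    5380.666667
Reading off the sum of column 'kbytes_plus_2', we get 23057.6666667.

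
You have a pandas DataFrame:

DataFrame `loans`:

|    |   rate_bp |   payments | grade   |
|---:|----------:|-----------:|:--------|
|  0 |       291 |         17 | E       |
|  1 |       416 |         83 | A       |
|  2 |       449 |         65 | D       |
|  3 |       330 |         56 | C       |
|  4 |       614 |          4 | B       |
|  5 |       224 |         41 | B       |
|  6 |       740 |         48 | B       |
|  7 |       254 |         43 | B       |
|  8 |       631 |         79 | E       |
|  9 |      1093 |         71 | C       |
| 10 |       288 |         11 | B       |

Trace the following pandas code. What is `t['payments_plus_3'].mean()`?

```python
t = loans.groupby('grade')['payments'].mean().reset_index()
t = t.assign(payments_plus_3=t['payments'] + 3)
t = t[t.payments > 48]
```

73.5

group by grade, mean of payments:
grade
A    83.0
B    29.4
C    63.5
D    65.0
E    48.0
Name: payments, dtype: float64
reset_index():
  grade  payments
0     A      83.0
1     B      29.4
2     C      63.5
3     D      65.0
4     E      48.0
add column payments_plus_3 = t['payments'] + 3:
  grade  payments  payments_plus_3
0     A      83.0             86.0
1     B      29.4             32.4
2     C      63.5             66.5
3     D      65.0             68.0
4     E      48.0             51.0
filter rows where payments > 48:
  grade  payments  payments_plus_3
0     A      83.0             86.0
2     C      63.5             66.5
3     D      65.0             68.0
Taking the mean of column 'payments_plus_3' gives 73.5.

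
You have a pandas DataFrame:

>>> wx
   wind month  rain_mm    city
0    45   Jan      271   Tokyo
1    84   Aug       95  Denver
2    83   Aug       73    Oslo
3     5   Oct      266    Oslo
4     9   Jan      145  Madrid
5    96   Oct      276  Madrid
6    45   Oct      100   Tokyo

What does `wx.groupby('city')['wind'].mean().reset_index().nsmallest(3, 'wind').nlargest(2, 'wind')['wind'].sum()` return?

97.5

group by city, mean of wind:
city
Denver    84.0
Madrid    52.5
Oslo      44.0
Tokyo     45.0
Name: wind, dtype: float64
reset_index():
     city  wind
0  Denver  84.0
1  Madrid  52.5
2    Oslo  44.0
3   Tokyo  45.0
take 3 rows with smallest wind:
     city  wind
2    Oslo  44.0
3   Tokyo  45.0
1  Madrid  52.5
take 2 rows with largest wind:
     city  wind
1  Madrid  52.5
3   Tokyo  45.0
Then the sum of column 'wind': 97.5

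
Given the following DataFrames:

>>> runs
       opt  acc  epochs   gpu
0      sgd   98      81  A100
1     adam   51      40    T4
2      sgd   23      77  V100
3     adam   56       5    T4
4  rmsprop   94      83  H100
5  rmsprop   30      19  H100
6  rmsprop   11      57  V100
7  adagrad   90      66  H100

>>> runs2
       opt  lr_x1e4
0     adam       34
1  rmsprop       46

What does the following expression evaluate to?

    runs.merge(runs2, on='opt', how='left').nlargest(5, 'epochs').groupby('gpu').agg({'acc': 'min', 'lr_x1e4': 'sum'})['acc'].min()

11

merge on 'opt' (how='left') → 8 rows:
       opt  acc  epochs   gpu  lr_x1e4
0      sgd   98      81  A100      NaN
1     adam   51      40    T4     34.0
2      sgd   23      77  V100      NaN
3     adam   56       5    T4     34.0
4  rmsprop   94      83  H100     46.0
5  rmsprop   30      19  H100     46.0
6  rmsprop   11      57  V100     46.0
7  adagrad   90      66  H100      NaN
take 5 rows with largest epochs:
       opt  acc  epochs   gpu  lr_x1e4
4  rmsprop   94      83  H100     46.0
0      sgd   98      81  A100      NaN
2      sgd   23      77  V100      NaN
7  adagrad   90      66  H100      NaN
6  rmsprop   11      57  V100     46.0
group by gpu: min(acc), sum(lr_x1e4):
      acc  lr_x1e4
gpu               
A100   98      0.0
H100   90     46.0
V100   11     46.0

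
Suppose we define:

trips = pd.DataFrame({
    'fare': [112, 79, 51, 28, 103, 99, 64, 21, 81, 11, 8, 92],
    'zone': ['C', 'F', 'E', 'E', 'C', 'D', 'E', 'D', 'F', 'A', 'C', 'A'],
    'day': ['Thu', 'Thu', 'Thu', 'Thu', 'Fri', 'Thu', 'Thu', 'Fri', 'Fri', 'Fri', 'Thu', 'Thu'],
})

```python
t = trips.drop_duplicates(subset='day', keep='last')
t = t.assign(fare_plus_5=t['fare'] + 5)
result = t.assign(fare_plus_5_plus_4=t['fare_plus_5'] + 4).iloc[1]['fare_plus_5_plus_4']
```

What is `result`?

drop duplicate day (keep=last):
    fare zone  day
9     11    A  Fri
11    92    A  Thu
add column fare_plus_5 = t['fare'] + 5:
    fare zone  day  fare_plus_5
9     11    A  Fri           16
11    92    A  Thu           97
add column fare_plus_5_plus_4 = t['fare_plus_5'] + 4:
    fare zone  day  fare_plus_5  fare_plus_5_plus_4
9     11    A  Fri           16                  20
11    92    A  Thu           97                 101

101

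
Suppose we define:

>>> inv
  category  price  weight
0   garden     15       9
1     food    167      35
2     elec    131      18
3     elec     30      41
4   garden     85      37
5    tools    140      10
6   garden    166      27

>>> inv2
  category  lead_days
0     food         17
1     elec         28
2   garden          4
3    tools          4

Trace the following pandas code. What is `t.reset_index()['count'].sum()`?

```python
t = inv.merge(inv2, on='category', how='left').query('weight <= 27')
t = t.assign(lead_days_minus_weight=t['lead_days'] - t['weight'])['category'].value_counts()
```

merge on 'category' (how='left') → 7 rows:
  category  price  weight  lead_days
0   garden     15       9          4
1     food    167      35         17
2     elec    131      18         28
3     elec     30      41         28
4   garden     85      37          4
5    tools    140      10          4
6   garden    166      27          4
filter rows where weight <= 27:
  category  price  weight  lead_days
0   garden     15       9          4
2     elec    131      18         28
5    tools    140      10          4
6   garden    166      27          4
add column lead_days_minus_weight = t['lead_days'] - t['weight']:
  category  price  weight  lead_days  lead_days_minus_weight
0   garden     15       9          4                      -5
2     elec    131      18         28                      10
5    tools    140      10          4                      -6
6   garden    166      27          4                     -23
value_counts of category:
category
garden    2
elec      1
tools     1
Name: count, dtype: int64
reset_index():
  category  count
0   garden      2
1     elec      1
2    tools      1

4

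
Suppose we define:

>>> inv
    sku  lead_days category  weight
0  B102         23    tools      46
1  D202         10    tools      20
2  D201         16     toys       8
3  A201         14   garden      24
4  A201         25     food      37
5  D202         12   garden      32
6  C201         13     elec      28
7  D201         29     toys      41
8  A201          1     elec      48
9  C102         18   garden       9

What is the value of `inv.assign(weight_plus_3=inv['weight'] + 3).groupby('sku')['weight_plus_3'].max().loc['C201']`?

31

add column weight_plus_3 = inv['weight'] + 3:
    sku  lead_days category  weight  weight_plus_3
0  B102         23    tools      46             49
1  D202         10    tools      20             23
2  D201         16     toys       8             11
3  A201         14   garden      24             27
4  A201         25     food      37             40
5  D202         12   garden      32             35
6  C201         13     elec      28             31
7  D201         29     toys      41             44
8  A201          1     elec      48             51
9  C102         18   garden       9             12
group by sku, max of weight_plus_3:
sku
A201    51
B102    49
C102    12
C201    31
D201    44
D202    35
Name: weight_plus_3, dtype: int64
Then the value at index 'C201': 31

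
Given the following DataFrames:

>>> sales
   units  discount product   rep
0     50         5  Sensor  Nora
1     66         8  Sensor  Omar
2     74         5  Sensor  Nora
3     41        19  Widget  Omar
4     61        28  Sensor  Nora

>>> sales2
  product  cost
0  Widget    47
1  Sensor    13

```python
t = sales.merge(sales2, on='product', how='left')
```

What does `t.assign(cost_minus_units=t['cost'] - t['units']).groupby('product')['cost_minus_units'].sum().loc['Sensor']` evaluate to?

-199

merge on 'product' (how='left') → 5 rows:
   units  discount product   rep  cost
0     50         5  Sensor  Nora    13
1     66         8  Sensor  Omar    13
2     74         5  Sensor  Nora    13
3     41        19  Widget  Omar    47
4     61        28  Sensor  Nora    13
add column cost_minus_units = t['cost'] - t['units']:
   units  discount product   rep  cost  cost_minus_units
0     50         5  Sensor  Nora    13               -37
1     66         8  Sensor  Omar    13               -53
2     74         5  Sensor  Nora    13               -61
3     41        19  Widget  Omar    47                 6
4     61        28  Sensor  Nora    13               -48
group by product, sum of cost_minus_units:
product
Sensor   -199
Widget      6
Name: cost_minus_units, dtype: int64
value at index 'Sensor' → -199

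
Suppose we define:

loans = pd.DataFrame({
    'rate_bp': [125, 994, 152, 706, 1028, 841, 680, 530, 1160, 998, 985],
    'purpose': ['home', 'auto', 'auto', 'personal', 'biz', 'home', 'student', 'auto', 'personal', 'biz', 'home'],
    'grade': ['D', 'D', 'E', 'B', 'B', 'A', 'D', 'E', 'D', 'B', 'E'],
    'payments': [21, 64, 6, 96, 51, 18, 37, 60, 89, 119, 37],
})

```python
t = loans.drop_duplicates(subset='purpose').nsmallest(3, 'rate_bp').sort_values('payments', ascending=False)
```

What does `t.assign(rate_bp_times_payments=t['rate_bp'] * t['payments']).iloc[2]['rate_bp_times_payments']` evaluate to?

2625

drop duplicate purpose (keep=first):
   rate_bp   purpose grade  payments
0      125      home     D        21
1      994      auto     D        64
3      706  personal     B        96
4     1028       biz     B        51
6      680   student     D        37
take 3 rows with smallest rate_bp:
   rate_bp   purpose grade  payments
0      125      home     D        21
6      680   student     D        37
3      706  personal     B        96
sort by payments descending:
   rate_bp   purpose grade  payments
3      706  personal     B        96
6      680   student     D        37
0      125      home     D        21
add column rate_bp_times_payments = t['rate_bp'] * t['payments']:
   rate_bp   purpose grade  payments  rate_bp_times_payments
3      706  personal     B        96                   67776
6      680   student     D        37                   25160
0      125      home     D        21                    2625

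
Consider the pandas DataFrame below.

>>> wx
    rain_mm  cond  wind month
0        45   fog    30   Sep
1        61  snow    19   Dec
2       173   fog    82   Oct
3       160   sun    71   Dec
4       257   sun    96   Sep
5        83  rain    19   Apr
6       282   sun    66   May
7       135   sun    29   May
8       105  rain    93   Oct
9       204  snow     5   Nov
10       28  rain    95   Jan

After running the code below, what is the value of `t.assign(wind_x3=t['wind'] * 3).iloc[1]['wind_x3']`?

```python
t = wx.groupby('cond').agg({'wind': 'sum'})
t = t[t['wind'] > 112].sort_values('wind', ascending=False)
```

group by cond, sum of wind:
      wind
cond      
fog    112
rain   207
snow    24
sun    262
filter rows where wind > 112:
      wind
cond      
rain   207
sun    262
sort by wind descending:
      wind
cond      
sun    262
rain   207
add column wind_x3 = t['wind'] * 3:
      wind  wind_x3
cond               
sun    262      786
rain   207      621

621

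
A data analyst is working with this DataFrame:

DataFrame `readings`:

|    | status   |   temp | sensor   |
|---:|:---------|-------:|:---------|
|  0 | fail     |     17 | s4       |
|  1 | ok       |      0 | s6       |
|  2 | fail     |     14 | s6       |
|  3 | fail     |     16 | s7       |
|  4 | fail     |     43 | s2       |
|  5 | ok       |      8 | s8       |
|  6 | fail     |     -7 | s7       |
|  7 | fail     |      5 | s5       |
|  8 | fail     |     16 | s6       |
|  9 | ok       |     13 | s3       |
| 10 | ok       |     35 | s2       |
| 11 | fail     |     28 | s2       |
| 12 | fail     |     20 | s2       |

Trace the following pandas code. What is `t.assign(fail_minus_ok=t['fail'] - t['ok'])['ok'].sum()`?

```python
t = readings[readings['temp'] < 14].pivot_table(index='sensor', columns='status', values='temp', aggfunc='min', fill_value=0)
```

filter rows where temp < 14:
  status  temp sensor
1     ok     0     s6
5     ok     8     s8
6   fail    -7     s7
7   fail     5     s5
9     ok    13     s3
pivot: rows=sensor, cols=status, min(temp):
status  fail  ok
sensor          
s3         0  13
s5         5   0
s6         0   0
s7        -7   0
s8         0   8
add column fail_minus_ok = t['fail'] - t['ok']:
status  fail  ok  fail_minus_ok
sensor                         
s3         0  13            -13
s5         5   0              5
s6         0   0              0
s7        -7   0             -7
s8         0   8             -8

21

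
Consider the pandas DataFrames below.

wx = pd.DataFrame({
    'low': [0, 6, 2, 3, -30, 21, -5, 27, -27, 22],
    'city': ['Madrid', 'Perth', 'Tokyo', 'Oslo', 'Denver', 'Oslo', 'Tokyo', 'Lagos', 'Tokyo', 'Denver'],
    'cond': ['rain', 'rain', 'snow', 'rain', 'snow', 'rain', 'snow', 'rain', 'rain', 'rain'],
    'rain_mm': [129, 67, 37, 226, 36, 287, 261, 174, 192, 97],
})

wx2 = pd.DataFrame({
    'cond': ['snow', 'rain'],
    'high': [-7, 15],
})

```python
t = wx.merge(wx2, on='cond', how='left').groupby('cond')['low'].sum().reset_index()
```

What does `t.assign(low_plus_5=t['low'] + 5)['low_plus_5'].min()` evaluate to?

-28

merge on 'cond' (how='left') → 10 rows:
   low    city  cond  rain_mm  high
0    0  Madrid  rain      129    15
1    6   Perth  rain       67    15
2    2   Tokyo  snow       37    -7
3    3    Oslo  rain      226    15
4  -30  Denver  snow       36    -7
5   21    Oslo  rain      287    15
6   -5   Tokyo  snow      261    -7
7   27   Lagos  rain      174    15
8  -27   Tokyo  rain      192    15
9   22  Denver  rain       97    15
group by cond, sum of low:
cond
rain    52
snow   -33
Name: low, dtype: int64
reset_index():
   cond  low
0  rain   52
1  snow  -33
add column low_plus_5 = t['low'] + 5:
   cond  low  low_plus_5
0  rain   52          57
1  snow  -33         -28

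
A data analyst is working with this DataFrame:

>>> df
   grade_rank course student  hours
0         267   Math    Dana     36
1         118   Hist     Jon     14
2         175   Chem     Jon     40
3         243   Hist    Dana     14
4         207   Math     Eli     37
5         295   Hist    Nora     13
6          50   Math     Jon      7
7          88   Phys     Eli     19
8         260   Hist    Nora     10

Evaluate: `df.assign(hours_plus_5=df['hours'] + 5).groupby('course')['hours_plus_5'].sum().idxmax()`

add column hours_plus_5 = df['hours'] + 5:
   grade_rank course student  hours  hours_plus_5
0         267   Math    Dana     36            41
1         118   Hist     Jon     14            19
2         175   Chem     Jon     40            45
3         243   Hist    Dana     14            19
4         207   Math     Eli     37            42
5         295   Hist    Nora     13            18
6          50   Math     Jon      7            12
7          88   Phys     Eli     19            24
8         260   Hist    Nora     10            15
group by course, sum of hours_plus_5:
course
Chem    45
Hist    71
Math    95
Phys    24
Name: hours_plus_5, dtype: int64
label with the largest value → Math

Math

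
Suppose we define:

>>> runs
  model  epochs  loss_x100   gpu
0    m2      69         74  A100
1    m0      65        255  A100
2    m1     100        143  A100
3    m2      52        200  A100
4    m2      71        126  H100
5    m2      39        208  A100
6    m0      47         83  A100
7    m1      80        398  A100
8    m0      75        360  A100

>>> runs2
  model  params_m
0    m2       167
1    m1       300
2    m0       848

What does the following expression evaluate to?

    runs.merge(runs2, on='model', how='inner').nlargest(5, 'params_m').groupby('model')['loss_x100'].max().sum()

merge on 'model' (how='inner') → 9 rows:
  model  epochs  loss_x100   gpu  params_m
0    m2      69         74  A100       167
1    m0      65        255  A100       848
2    m1     100        143  A100       300
3    m2      52        200  A100       167
4    m2      71        126  H100       167
5    m2      39        208  A100       167
6    m0      47         83  A100       848
7    m1      80        398  A100       300
8    m0      75        360  A100       848
take 5 rows with largest params_m:
  model  epochs  loss_x100   gpu  params_m
1    m0      65        255  A100       848
6    m0      47         83  A100       848
8    m0      75        360  A100       848
2    m1     100        143  A100       300
7    m1      80        398  A100       300
group by model, max of loss_x100:
model
m0    360
m1    398
Name: loss_x100, dtype: int64
The sum of the resulting series is 758.

758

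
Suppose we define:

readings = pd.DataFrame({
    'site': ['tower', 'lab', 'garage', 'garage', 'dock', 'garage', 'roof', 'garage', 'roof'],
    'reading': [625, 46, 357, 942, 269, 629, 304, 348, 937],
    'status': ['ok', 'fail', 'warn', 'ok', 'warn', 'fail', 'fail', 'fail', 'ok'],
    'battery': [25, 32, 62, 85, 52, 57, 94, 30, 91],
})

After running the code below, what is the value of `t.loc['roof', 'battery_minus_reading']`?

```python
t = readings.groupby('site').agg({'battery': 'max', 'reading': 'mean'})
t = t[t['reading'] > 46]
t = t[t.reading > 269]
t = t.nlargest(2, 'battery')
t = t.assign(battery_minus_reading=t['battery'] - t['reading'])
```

group by site: max(battery), mean(reading):
        battery  reading
site                    
dock         52    269.0
garage       85    569.0
lab          32     46.0
roof         94    620.5
tower        25    625.0
filter rows where reading > 46:
        battery  reading
site                    
dock         52    269.0
garage       85    569.0
roof         94    620.5
tower        25    625.0
filter rows where reading > 269:
        battery  reading
site                    
garage       85    569.0
roof         94    620.5
tower        25    625.0
take 2 rows with largest battery:
        battery  reading
site                    
roof         94    620.5
garage       85    569.0
add column battery_minus_reading = t['battery'] - t['reading']:
        battery  reading  battery_minus_reading
site                                           
roof         94    620.5                 -526.5
garage       85    569.0                 -484.0
value at row 'roof', column 'battery_minus_reading' → -526.5

-526.5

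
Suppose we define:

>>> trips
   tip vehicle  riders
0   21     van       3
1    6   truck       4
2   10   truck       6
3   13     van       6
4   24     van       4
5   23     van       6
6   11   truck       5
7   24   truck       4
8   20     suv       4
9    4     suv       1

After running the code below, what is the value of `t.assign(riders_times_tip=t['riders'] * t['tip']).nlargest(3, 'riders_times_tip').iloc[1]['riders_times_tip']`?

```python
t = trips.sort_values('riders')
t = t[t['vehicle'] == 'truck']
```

60

sort by riders:
   tip vehicle  riders
9    4     suv       1
0   21     van       3
1    6   truck       4
4   24     van       4
7   24   truck       4
8   20     suv       4
6   11   truck       5
2   10   truck       6
3   13     van       6
5   23     van       6
filter rows where vehicle == 'truck':
   tip vehicle  riders
1    6   truck       4
7   24   truck       4
6   11   truck       5
2   10   truck       6
add column riders_times_tip = t['riders'] * t['tip']:
   tip vehicle  riders  riders_times_tip
1    6   truck       4                24
7   24   truck       4                96
6   11   truck       5                55
2   10   truck       6                60
take 3 rows with largest riders_times_tip:
   tip vehicle  riders  riders_times_tip
7   24   truck       4                96
2   10   truck       6                60
6   11   truck       5                55
Then the value at position 1, column 'riders_times_tip': 60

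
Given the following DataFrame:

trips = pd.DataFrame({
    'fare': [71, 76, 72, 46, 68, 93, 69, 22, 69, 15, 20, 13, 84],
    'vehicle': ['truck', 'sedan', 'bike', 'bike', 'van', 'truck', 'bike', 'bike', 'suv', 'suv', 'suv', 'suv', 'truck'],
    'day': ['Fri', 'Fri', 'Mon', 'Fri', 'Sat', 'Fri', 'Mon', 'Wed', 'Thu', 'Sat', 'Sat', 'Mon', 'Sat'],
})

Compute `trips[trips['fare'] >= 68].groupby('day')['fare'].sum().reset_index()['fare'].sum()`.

602

filter rows where fare >= 68:
    fare vehicle  day
0     71   truck  Fri
1     76   sedan  Fri
2     72    bike  Mon
4     68     van  Sat
5     93   truck  Fri
6     69    bike  Mon
8     69     suv  Thu
12    84   truck  Sat
group by day, sum of fare:
day
Fri    240
Mon    141
Sat    152
Thu     69
Name: fare, dtype: int64
reset_index():
   day  fare
0  Fri   240
1  Mon   141
2  Sat   152
3  Thu    69
The sum of column 'fare' is 602.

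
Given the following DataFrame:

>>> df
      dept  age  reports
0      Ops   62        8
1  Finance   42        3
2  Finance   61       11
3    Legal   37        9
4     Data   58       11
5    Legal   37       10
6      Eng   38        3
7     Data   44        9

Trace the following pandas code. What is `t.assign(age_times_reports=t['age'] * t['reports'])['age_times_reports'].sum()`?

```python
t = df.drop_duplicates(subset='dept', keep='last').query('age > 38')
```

drop duplicate dept (keep=last):
      dept  age  reports
0      Ops   62        8
2  Finance   61       11
5    Legal   37       10
6      Eng   38        3
7     Data   44        9
filter rows where age > 38:
      dept  age  reports
0      Ops   62        8
2  Finance   61       11
7     Data   44        9
add column age_times_reports = t['age'] * t['reports']:
      dept  age  reports  age_times_reports
0      Ops   62        8                496
2  Finance   61       11                671
7     Data   44        9                396

1563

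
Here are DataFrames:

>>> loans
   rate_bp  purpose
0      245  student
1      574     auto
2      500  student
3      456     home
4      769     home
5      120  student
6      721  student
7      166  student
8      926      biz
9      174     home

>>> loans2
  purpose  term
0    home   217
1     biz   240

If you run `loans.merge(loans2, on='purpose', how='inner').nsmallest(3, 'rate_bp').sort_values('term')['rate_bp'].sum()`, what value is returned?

1399

merge on 'purpose' (how='inner') → 4 rows:
   rate_bp purpose  term
0      456    home   217
1      769    home   217
2      926     biz   240
3      174    home   217
take 3 rows with smallest rate_bp:
   rate_bp purpose  term
3      174    home   217
0      456    home   217
1      769    home   217
sort by term:
   rate_bp purpose  term
3      174    home   217
0      456    home   217
1      769    home   217
The sum of column 'rate_bp' is 1399.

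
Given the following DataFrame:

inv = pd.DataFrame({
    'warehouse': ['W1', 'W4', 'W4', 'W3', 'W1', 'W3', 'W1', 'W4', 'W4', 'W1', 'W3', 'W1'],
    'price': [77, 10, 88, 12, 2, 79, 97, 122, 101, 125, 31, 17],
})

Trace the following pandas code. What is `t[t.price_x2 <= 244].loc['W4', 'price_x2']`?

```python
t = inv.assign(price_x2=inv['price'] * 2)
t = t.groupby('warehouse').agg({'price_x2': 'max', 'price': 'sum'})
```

244

add column price_x2 = inv['price'] * 2:
   warehouse  price  price_x2
0         W1     77       154
1         W4     10        20
2         W4     88       176
3         W3     12        24
4         W1      2         4
5         W3     79       158
6         W1     97       194
7         W4    122       244
8         W4    101       202
9         W1    125       250
10        W3     31        62
11        W1     17        34
group by warehouse: max(price_x2), sum(price):
           price_x2  price
warehouse                 
W1              250    318
W3              158    122
W4              244    321
filter rows where price_x2 <= 244:
           price_x2  price
warehouse                 
W3              158    122
W4              244    321
Then the value at row 'W4', column 'price_x2': 244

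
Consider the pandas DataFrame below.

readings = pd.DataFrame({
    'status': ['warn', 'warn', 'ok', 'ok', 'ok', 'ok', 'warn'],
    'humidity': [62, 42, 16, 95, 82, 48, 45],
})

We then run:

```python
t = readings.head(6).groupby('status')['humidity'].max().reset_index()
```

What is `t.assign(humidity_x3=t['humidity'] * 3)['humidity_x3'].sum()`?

471

take first 6 rows:
  status  humidity
0   warn        62
1   warn        42
2     ok        16
3     ok        95
4     ok        82
5     ok        48
group by status, max of humidity:
status
ok      95
warn    62
Name: humidity, dtype: int64
reset_index():
  status  humidity
0     ok        95
1   warn        62
add column humidity_x3 = t['humidity'] * 3:
  status  humidity  humidity_x3
0     ok        95          285
1   warn        62          186
The sum of column 'humidity_x3' is 471.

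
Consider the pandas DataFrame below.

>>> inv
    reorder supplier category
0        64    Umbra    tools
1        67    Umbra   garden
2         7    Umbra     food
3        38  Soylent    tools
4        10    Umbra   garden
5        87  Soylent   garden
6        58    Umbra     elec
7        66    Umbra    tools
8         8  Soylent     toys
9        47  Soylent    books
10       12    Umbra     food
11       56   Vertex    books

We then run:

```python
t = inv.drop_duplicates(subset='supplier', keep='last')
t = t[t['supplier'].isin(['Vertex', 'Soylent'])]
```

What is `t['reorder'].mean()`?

51.5

drop duplicate supplier (keep=last):
    reorder supplier category
9        47  Soylent    books
10       12    Umbra     food
11       56   Vertex    books
filter rows where supplier in ['Vertex', 'Soylent']:
    reorder supplier category
9        47  Soylent    books
11       56   Vertex    books
Finally, mean of column 'reorder' = 51.5.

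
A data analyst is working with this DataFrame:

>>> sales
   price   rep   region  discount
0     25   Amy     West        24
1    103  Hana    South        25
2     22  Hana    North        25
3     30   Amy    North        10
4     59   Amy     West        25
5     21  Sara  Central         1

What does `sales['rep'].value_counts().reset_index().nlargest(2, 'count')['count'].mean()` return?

2.5

value_counts of rep:
rep
Amy     3
Hana    2
Sara    1
Name: count, dtype: int64
reset_index():
    rep  count
0   Amy      3
1  Hana      2
2  Sara      1
take 2 rows with largest count:
    rep  count
0   Amy      3
1  Hana      2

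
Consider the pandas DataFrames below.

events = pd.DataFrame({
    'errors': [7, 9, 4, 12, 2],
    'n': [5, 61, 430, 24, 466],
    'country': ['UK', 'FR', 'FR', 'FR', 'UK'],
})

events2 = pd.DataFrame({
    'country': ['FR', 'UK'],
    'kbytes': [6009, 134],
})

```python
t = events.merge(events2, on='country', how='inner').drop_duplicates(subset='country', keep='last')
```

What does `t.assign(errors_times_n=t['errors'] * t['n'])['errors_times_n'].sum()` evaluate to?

1220

merge on 'country' (how='inner') → 5 rows:
   errors    n country  kbytes
0       7    5      UK     134
1       9   61      FR    6009
2       4  430      FR    6009
3      12   24      FR    6009
4       2  466      UK     134
drop duplicate country (keep=last):
   errors    n country  kbytes
3      12   24      FR    6009
4       2  466      UK     134
add column errors_times_n = t['errors'] * t['n']:
   errors    n country  kbytes  errors_times_n
3      12   24      FR    6009             288
4       2  466      UK     134             932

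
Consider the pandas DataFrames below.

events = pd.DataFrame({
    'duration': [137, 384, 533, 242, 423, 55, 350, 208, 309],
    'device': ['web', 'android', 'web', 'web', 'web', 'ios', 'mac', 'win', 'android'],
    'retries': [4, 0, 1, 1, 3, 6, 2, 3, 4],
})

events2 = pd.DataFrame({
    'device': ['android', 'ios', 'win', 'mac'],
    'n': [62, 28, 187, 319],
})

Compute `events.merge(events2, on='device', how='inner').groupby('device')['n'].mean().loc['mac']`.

319.0

merge on 'device' (how='inner') → 5 rows:
   duration   device  retries    n
0       384  android        0   62
1        55      ios        6   28
2       350      mac        2  319
3       208      win        3  187
4       309  android        4   62
group by device, mean of n:
device
android     62.0
ios         28.0
mac        319.0
win        187.0
Name: n, dtype: float64
Then the value at index 'mac': 319.0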